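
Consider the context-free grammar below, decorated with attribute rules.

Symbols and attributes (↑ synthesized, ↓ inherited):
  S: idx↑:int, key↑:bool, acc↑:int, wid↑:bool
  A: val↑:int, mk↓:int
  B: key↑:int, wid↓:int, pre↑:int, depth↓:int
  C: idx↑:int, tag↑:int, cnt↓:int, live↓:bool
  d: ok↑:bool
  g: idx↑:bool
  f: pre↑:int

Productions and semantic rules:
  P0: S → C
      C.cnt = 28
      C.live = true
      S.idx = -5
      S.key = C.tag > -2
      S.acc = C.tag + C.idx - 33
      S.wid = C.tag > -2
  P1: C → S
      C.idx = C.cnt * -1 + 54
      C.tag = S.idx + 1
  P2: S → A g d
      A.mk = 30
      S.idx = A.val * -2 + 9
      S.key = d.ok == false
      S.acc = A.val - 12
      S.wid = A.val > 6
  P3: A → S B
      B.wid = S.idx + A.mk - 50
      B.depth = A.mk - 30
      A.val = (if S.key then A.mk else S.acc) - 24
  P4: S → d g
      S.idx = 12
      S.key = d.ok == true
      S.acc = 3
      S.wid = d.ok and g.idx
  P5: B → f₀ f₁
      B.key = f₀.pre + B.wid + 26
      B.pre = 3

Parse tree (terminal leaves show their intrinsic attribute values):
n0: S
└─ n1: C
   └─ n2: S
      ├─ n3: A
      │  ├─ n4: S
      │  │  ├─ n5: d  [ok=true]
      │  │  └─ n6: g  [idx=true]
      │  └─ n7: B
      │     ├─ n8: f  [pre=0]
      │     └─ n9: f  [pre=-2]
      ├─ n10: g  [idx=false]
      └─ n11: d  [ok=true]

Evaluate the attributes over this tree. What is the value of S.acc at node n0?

-9

1. n1.cnt = 28  [28]
2. n1.live = true  [true]
3. n3.mk = 30  [30]
4. n5.ok = true  [terminal]
5. n6.idx = true  [terminal]
6. n4.idx = 12  [12]
7. n4.key = true  [d.ok == true]
8. n4.acc = 3  [3]
9. n4.wid = true  [d.ok and g.idx]
10. n7.wid = -8  [S.idx + A.mk - 50]
11. n7.depth = 0  [A.mk - 30]
12. n8.pre = 0  [terminal]
13. n9.pre = -2  [terminal]
14. n7.key = 18  [f₀.pre + B.wid + 26]
15. n7.pre = 3  [3]
16. n3.val = 6  [(if S.key then A.mk else S.acc) - 24]
17. n10.idx = false  [terminal]
18. n11.ok = true  [terminal]
19. n2.idx = -3  [A.val * -2 + 9]
20. n2.key = false  [d.ok == false]
21. n2.acc = -6  [A.val - 12]
22. n2.wid = false  [A.val > 6]
23. n1.idx = 26  [C.cnt * -1 + 54]
24. n1.tag = -2  [S.idx + 1]
25. n0.idx = -5  [-5]
26. n0.key = false  [C.tag > -2]
27. n0.acc = -9  [C.tag + C.idx - 33]
28. n0.wid = false  [C.tag > -2]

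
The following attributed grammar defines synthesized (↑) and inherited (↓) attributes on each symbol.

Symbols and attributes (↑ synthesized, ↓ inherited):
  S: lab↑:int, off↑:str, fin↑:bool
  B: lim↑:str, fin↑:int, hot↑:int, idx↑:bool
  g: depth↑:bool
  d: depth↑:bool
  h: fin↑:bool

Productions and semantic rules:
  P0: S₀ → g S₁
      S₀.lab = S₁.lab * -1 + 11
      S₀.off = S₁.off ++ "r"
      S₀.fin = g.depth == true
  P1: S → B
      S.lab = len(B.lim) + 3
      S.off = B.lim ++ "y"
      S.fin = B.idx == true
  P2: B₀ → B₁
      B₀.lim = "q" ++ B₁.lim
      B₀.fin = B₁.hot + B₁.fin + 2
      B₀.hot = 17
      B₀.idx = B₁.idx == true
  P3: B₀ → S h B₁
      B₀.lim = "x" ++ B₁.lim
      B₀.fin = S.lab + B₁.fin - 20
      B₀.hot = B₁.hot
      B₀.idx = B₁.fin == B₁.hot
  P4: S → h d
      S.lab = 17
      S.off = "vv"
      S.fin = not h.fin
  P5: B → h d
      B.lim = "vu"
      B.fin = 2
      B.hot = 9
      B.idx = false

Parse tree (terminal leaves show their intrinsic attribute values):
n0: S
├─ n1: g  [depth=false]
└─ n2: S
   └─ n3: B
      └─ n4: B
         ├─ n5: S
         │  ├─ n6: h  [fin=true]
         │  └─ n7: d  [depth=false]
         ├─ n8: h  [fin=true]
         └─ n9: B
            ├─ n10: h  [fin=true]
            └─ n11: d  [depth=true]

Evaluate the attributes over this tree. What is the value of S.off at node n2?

1. n1.depth = false  [terminal]
2. n6.fin = true  [terminal]
3. n7.depth = false  [terminal]
4. n5.lab = 17  [17]
5. n5.off = "vv"  ["vv"]
6. n5.fin = false  [not h.fin]
7. n8.fin = true  [terminal]
8. n10.fin = true  [terminal]
9. n11.depth = true  [terminal]
10. n9.lim = "vu"  ["vu"]
11. n9.fin = 2  [2]
12. n9.hot = 9  [9]
13. n9.idx = false  [false]
14. n4.lim = "xvu"  ["x" ++ B₁.lim]
15. n4.fin = -1  [S.lab + B₁.fin - 20]
16. n4.hot = 9  [B₁.hot]
17. n4.idx = false  [B₁.fin == B₁.hot]
18. n3.lim = "qxvu"  ["q" ++ B₁.lim]
19. n3.fin = 10  [B₁.hot + B₁.fin + 2]
20. n3.hot = 17  [17]
21. n3.idx = false  [B₁.idx == true]
22. n2.lab = 7  [len(B.lim) + 3]
23. n2.off = "qxvuy"  [B.lim ++ "y"]
24. n2.fin = false  [B.idx == true]
25. n0.lab = 4  [S₁.lab * -1 + 11]
26. n0.off = "qxvuyr"  [S₁.off ++ "r"]
27. n0.fin = false  [g.depth == true]

"qxvuy"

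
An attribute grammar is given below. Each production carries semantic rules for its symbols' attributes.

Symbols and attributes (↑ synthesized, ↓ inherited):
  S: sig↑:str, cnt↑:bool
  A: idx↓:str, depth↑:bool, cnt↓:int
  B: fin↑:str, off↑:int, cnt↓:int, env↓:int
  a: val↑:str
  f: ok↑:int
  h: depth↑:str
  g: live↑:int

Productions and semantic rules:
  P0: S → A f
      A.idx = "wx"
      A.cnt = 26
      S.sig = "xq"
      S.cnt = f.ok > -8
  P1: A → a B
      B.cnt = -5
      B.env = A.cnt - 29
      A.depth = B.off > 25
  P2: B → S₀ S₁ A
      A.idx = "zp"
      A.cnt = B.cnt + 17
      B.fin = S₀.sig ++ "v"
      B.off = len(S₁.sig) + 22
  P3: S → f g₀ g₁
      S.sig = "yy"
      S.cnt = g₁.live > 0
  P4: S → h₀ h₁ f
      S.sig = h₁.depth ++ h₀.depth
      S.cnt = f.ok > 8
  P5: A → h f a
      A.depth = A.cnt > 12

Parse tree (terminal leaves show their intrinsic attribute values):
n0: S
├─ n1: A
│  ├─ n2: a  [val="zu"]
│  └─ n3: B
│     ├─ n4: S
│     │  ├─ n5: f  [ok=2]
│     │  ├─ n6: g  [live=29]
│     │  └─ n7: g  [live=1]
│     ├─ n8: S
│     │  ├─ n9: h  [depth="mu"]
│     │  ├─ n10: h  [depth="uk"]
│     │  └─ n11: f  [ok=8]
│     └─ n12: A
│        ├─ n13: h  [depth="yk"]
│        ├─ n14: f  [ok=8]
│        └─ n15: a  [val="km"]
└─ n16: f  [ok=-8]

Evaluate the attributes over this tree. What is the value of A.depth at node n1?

true

1. n1.idx = "wx"  ["wx"]
2. n1.cnt = 26  [26]
3. n2.val = "zu"  [terminal]
4. n3.cnt = -5  [-5]
5. n3.env = -3  [A.cnt - 29]
6. n5.ok = 2  [terminal]
7. n6.live = 29  [terminal]
8. n7.live = 1  [terminal]
9. n4.sig = "yy"  ["yy"]
10. n4.cnt = true  [g₁.live > 0]
11. n9.depth = "mu"  [terminal]
12. n10.depth = "uk"  [terminal]
13. n11.ok = 8  [terminal]
14. n8.sig = "ukmu"  [h₁.depth ++ h₀.depth]
15. n8.cnt = false  [f.ok > 8]
16. n12.idx = "zp"  ["zp"]
17. n12.cnt = 12  [B.cnt + 17]
18. n13.depth = "yk"  [terminal]
19. n14.ok = 8  [terminal]
20. n15.val = "km"  [terminal]
21. n12.depth = false  [A.cnt > 12]
22. n3.fin = "yyv"  [S₀.sig ++ "v"]
23. n3.off = 26  [len(S₁.sig) + 22]
24. n1.depth = true  [B.off > 25]
25. n16.ok = -8  [terminal]
26. n0.sig = "xq"  ["xq"]
27. n0.cnt = false  [f.ok > -8]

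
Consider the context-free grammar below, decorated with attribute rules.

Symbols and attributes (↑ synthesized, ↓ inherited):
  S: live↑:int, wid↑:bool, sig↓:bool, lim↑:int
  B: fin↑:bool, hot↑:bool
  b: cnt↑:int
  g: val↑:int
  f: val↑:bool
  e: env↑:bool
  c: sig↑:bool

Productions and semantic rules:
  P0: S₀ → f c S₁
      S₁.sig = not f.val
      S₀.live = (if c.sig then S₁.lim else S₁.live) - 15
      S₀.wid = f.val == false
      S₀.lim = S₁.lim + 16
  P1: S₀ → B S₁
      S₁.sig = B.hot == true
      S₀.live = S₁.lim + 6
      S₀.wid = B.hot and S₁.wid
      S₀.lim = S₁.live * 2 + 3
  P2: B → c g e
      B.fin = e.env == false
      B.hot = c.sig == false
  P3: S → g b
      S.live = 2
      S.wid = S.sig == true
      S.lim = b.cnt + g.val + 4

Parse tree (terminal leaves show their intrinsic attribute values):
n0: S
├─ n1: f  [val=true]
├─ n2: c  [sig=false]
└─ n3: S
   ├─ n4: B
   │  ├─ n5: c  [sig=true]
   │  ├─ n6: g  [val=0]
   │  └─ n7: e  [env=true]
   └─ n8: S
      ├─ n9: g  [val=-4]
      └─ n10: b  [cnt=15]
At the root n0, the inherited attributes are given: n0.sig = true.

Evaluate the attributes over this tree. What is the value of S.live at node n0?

1. n0.sig = true  [given at root]
2. n1.val = true  [terminal]
3. n2.sig = false  [terminal]
4. n3.sig = false  [not f.val]
5. n5.sig = true  [terminal]
6. n6.val = 0  [terminal]
7. n7.env = true  [terminal]
8. n4.fin = false  [e.env == false]
9. n4.hot = false  [c.sig == false]
10. n8.sig = false  [B.hot == true]
11. n9.val = -4  [terminal]
12. n10.cnt = 15  [terminal]
13. n8.live = 2  [2]
14. n8.wid = false  [S.sig == true]
15. n8.lim = 15  [b.cnt + g.val + 4]
16. n3.live = 21  [S₁.lim + 6]
17. n3.wid = false  [B.hot and S₁.wid]
18. n3.lim = 7  [S₁.live * 2 + 3]
19. n0.live = 6  [(if c.sig then S₁.lim else S₁.live) - 15]
20. n0.wid = false  [f.val == false]
21. n0.lim = 23  [S₁.lim + 16]

6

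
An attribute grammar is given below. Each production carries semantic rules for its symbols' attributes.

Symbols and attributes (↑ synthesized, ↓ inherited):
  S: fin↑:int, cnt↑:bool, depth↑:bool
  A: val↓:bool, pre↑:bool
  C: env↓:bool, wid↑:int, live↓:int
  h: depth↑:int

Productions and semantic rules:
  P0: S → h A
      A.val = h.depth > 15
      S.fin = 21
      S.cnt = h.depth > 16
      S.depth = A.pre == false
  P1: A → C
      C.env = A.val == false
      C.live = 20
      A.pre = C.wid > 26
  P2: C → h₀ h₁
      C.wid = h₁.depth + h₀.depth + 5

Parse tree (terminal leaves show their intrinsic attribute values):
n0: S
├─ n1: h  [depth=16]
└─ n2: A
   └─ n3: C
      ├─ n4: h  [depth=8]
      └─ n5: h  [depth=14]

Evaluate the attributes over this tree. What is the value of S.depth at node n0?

1. n1.depth = 16  [terminal]
2. n2.val = true  [h.depth > 15]
3. n3.env = false  [A.val == false]
4. n3.live = 20  [20]
5. n4.depth = 8  [terminal]
6. n5.depth = 14  [terminal]
7. n3.wid = 27  [h₁.depth + h₀.depth + 5]
8. n2.pre = true  [C.wid > 26]
9. n0.fin = 21  [21]
10. n0.cnt = false  [h.depth > 16]
11. n0.depth = false  [A.pre == false]

false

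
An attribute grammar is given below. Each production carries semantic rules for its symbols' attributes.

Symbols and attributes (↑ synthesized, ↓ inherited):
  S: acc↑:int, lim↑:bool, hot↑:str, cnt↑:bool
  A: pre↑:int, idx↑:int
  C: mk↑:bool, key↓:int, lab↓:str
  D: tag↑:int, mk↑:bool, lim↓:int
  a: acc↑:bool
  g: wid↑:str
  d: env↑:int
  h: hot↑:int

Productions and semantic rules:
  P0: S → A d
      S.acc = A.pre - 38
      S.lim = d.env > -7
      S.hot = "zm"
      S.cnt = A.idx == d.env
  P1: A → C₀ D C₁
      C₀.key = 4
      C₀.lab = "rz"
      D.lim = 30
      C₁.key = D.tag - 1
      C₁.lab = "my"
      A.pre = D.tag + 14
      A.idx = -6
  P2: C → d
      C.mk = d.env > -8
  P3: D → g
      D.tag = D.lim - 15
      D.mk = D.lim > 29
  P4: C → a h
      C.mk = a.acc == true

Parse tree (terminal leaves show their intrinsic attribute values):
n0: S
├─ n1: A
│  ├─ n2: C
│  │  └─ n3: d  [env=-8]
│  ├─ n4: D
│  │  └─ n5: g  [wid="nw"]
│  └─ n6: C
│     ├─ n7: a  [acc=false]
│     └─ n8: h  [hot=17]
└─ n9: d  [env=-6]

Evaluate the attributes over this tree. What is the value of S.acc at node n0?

1. n2.key = 4  [4]
2. n2.lab = "rz"  ["rz"]
3. n3.env = -8  [terminal]
4. n2.mk = false  [d.env > -8]
5. n4.lim = 30  [30]
6. n5.wid = "nw"  [terminal]
7. n4.tag = 15  [D.lim - 15]
8. n4.mk = true  [D.lim > 29]
9. n6.key = 14  [D.tag - 1]
10. n6.lab = "my"  ["my"]
11. n7.acc = false  [terminal]
12. n8.hot = 17  [terminal]
13. n6.mk = false  [a.acc == true]
14. n1.pre = 29  [D.tag + 14]
15. n1.idx = -6  [-6]
16. n9.env = -6  [terminal]
17. n0.acc = -9  [A.pre - 38]
18. n0.lim = true  [d.env > -7]
19. n0.hot = "zm"  ["zm"]
20. n0.cnt = true  [A.idx == d.env]

-9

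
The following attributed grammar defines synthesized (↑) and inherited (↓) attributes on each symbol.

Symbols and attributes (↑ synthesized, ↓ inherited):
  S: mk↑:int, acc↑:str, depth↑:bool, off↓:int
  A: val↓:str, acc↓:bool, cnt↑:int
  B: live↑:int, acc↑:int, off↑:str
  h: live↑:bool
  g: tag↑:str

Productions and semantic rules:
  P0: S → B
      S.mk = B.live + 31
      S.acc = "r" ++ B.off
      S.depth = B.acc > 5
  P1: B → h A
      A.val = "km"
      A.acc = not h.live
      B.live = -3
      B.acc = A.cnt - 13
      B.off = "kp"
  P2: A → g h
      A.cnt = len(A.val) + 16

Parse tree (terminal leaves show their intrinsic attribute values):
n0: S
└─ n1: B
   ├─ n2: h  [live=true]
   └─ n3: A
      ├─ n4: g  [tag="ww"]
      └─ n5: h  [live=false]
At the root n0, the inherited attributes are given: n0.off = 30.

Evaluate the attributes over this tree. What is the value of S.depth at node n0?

1. n0.off = 30  [given at root]
2. n2.live = true  [terminal]
3. n3.val = "km"  ["km"]
4. n3.acc = false  [not h.live]
5. n4.tag = "ww"  [terminal]
6. n5.live = false  [terminal]
7. n3.cnt = 18  [len(A.val) + 16]
8. n1.live = -3  [-3]
9. n1.acc = 5  [A.cnt - 13]
10. n1.off = "kp"  ["kp"]
11. n0.mk = 28  [B.live + 31]
12. n0.acc = "rkp"  ["r" ++ B.off]
13. n0.depth = false  [B.acc > 5]

false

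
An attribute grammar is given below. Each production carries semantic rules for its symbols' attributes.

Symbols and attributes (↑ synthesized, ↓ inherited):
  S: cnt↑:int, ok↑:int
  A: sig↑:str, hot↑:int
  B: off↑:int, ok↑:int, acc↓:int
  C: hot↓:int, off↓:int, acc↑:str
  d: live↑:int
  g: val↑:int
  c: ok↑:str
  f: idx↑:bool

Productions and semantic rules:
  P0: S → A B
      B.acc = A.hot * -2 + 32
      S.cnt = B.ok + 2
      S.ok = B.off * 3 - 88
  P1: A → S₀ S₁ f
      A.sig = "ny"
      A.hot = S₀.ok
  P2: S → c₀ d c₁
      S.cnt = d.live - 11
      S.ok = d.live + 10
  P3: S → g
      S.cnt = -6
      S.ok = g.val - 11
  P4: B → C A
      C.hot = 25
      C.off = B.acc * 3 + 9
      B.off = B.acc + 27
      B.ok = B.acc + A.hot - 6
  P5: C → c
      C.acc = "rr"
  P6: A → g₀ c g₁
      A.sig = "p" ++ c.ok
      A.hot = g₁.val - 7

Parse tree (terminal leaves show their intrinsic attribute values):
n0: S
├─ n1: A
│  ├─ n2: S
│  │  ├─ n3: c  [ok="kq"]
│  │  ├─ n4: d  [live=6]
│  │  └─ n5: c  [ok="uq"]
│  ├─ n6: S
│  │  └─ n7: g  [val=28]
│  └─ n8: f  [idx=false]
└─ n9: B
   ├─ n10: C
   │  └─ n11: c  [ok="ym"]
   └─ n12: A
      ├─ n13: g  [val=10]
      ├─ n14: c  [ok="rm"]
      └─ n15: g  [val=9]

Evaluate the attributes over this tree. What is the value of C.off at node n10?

9

1. n3.ok = "kq"  [terminal]
2. n4.live = 6  [terminal]
3. n5.ok = "uq"  [terminal]
4. n2.cnt = -5  [d.live - 11]
5. n2.ok = 16  [d.live + 10]
6. n7.val = 28  [terminal]
7. n6.cnt = -6  [-6]
8. n6.ok = 17  [g.val - 11]
9. n8.idx = false  [terminal]
10. n1.sig = "ny"  ["ny"]
11. n1.hot = 16  [S₀.ok]
12. n9.acc = 0  [A.hot * -2 + 32]
13. n10.hot = 25  [25]
14. n10.off = 9  [B.acc * 3 + 9]
15. n11.ok = "ym"  [terminal]
16. n10.acc = "rr"  ["rr"]
17. n13.val = 10  [terminal]
18. n14.ok = "rm"  [terminal]
19. n15.val = 9  [terminal]
20. n12.sig = "prm"  ["p" ++ c.ok]
21. n12.hot = 2  [g₁.val - 7]
22. n9.off = 27  [B.acc + 27]
23. n9.ok = -4  [B.acc + A.hot - 6]
24. n0.cnt = -2  [B.ok + 2]
25. n0.ok = -7  [B.off * 3 - 88]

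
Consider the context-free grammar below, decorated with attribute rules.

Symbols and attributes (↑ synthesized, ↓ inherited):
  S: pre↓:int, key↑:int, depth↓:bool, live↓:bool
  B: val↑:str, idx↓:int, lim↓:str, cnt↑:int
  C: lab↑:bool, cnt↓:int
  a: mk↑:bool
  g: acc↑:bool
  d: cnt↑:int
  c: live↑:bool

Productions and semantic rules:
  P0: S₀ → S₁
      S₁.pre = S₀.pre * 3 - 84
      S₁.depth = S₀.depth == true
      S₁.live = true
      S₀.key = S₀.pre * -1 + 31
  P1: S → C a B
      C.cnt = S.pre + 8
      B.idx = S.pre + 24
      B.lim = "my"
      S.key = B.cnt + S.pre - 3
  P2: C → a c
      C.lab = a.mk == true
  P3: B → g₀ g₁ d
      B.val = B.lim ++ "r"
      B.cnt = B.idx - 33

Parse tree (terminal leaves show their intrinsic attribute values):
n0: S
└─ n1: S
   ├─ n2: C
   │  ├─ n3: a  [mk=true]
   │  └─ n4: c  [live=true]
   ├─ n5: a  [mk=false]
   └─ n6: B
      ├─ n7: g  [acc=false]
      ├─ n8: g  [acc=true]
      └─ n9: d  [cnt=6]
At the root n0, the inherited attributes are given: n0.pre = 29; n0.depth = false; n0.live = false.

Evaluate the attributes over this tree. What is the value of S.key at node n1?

1. n0.pre = 29  [given at root]
2. n0.depth = false  [given at root]
3. n0.live = false  [given at root]
4. n1.pre = 3  [S₀.pre * 3 - 84]
5. n1.depth = false  [S₀.depth == true]
6. n1.live = true  [true]
7. n2.cnt = 11  [S.pre + 8]
8. n3.mk = true  [terminal]
9. n4.live = true  [terminal]
10. n2.lab = true  [a.mk == true]
11. n5.mk = false  [terminal]
12. n6.idx = 27  [S.pre + 24]
13. n6.lim = "my"  ["my"]
14. n7.acc = false  [terminal]
15. n8.acc = true  [terminal]
16. n9.cnt = 6  [terminal]
17. n6.val = "myr"  [B.lim ++ "r"]
18. n6.cnt = -6  [B.idx - 33]
19. n1.key = -6  [B.cnt + S.pre - 3]
20. n0.key = 2  [S₀.pre * -1 + 31]

-6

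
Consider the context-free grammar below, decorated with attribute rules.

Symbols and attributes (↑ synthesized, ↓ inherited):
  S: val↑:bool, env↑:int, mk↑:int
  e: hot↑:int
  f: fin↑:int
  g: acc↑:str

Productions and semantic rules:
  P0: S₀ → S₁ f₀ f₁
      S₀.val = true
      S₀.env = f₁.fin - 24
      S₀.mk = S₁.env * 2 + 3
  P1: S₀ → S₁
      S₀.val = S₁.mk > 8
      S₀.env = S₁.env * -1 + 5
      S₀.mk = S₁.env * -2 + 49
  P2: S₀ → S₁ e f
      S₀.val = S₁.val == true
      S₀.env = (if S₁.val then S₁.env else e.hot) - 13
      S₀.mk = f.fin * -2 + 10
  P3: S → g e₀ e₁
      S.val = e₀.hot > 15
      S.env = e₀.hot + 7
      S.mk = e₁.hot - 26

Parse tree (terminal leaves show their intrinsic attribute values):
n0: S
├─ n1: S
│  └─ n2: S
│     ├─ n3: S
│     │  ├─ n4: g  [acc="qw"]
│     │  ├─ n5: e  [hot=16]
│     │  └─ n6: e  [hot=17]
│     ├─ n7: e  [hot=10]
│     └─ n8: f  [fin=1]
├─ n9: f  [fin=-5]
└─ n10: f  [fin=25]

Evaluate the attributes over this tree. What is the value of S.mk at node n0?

1. n4.acc = "qw"  [terminal]
2. n5.hot = 16  [terminal]
3. n6.hot = 17  [terminal]
4. n3.val = true  [e₀.hot > 15]
5. n3.env = 23  [e₀.hot + 7]
6. n3.mk = -9  [e₁.hot - 26]
7. n7.hot = 10  [terminal]
8. n8.fin = 1  [terminal]
9. n2.val = true  [S₁.val == true]
10. n2.env = 10  [(if S₁.val then S₁.env else e.hot) - 13]
11. n2.mk = 8  [f.fin * -2 + 10]
12. n1.val = false  [S₁.mk > 8]
13. n1.env = -5  [S₁.env * -1 + 5]
14. n1.mk = 29  [S₁.env * -2 + 49]
15. n9.fin = -5  [terminal]
16. n10.fin = 25  [terminal]
17. n0.val = true  [true]
18. n0.env = 1  [f₁.fin - 24]
19. n0.mk = -7  [S₁.env * 2 + 3]

-7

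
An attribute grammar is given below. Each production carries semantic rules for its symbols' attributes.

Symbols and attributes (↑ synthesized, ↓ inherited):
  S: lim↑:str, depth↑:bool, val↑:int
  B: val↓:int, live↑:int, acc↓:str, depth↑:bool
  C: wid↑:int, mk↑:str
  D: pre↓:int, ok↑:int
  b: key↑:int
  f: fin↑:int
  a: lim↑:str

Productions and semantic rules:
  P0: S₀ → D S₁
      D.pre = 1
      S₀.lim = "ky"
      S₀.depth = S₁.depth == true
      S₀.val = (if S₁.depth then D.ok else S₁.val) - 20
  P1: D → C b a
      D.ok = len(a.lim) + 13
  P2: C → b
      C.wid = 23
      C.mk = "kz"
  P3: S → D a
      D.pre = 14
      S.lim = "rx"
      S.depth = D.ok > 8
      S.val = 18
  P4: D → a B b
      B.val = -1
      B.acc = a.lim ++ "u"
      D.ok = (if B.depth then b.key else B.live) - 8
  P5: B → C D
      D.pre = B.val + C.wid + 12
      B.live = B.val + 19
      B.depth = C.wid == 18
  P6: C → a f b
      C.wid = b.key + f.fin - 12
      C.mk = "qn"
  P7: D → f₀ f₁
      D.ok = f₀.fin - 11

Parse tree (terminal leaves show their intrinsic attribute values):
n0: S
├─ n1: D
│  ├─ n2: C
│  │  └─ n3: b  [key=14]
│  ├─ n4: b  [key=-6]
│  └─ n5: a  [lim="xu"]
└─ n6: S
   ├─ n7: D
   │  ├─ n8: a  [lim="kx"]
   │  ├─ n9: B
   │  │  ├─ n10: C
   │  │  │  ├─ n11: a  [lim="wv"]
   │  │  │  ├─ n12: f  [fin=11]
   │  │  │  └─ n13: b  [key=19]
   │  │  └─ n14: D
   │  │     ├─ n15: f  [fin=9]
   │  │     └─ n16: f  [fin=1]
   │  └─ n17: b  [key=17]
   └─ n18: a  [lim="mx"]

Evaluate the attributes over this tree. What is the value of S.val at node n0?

1. n1.pre = 1  [1]
2. n3.key = 14  [terminal]
3. n2.wid = 23  [23]
4. n2.mk = "kz"  ["kz"]
5. n4.key = -6  [terminal]
6. n5.lim = "xu"  [terminal]
7. n1.ok = 15  [len(a.lim) + 13]
8. n7.pre = 14  [14]
9. n8.lim = "kx"  [terminal]
10. n9.val = -1  [-1]
11. n9.acc = "kxu"  [a.lim ++ "u"]
12. n11.lim = "wv"  [terminal]
13. n12.fin = 11  [terminal]
14. n13.key = 19  [terminal]
15. n10.wid = 18  [b.key + f.fin - 12]
16. n10.mk = "qn"  ["qn"]
17. n14.pre = 29  [B.val + C.wid + 12]
18. n15.fin = 9  [terminal]
19. n16.fin = 1  [terminal]
20. n14.ok = -2  [f₀.fin - 11]
21. n9.live = 18  [B.val + 19]
22. n9.depth = true  [C.wid == 18]
23. n17.key = 17  [terminal]
24. n7.ok = 9  [(if B.depth then b.key else B.live) - 8]
25. n18.lim = "mx"  [terminal]
26. n6.lim = "rx"  ["rx"]
27. n6.depth = true  [D.ok > 8]
28. n6.val = 18  [18]
29. n0.lim = "ky"  ["ky"]
30. n0.depth = true  [S₁.depth == true]
31. n0.val = -5  [(if S₁.depth then D.ok else S₁.val) - 20]

-5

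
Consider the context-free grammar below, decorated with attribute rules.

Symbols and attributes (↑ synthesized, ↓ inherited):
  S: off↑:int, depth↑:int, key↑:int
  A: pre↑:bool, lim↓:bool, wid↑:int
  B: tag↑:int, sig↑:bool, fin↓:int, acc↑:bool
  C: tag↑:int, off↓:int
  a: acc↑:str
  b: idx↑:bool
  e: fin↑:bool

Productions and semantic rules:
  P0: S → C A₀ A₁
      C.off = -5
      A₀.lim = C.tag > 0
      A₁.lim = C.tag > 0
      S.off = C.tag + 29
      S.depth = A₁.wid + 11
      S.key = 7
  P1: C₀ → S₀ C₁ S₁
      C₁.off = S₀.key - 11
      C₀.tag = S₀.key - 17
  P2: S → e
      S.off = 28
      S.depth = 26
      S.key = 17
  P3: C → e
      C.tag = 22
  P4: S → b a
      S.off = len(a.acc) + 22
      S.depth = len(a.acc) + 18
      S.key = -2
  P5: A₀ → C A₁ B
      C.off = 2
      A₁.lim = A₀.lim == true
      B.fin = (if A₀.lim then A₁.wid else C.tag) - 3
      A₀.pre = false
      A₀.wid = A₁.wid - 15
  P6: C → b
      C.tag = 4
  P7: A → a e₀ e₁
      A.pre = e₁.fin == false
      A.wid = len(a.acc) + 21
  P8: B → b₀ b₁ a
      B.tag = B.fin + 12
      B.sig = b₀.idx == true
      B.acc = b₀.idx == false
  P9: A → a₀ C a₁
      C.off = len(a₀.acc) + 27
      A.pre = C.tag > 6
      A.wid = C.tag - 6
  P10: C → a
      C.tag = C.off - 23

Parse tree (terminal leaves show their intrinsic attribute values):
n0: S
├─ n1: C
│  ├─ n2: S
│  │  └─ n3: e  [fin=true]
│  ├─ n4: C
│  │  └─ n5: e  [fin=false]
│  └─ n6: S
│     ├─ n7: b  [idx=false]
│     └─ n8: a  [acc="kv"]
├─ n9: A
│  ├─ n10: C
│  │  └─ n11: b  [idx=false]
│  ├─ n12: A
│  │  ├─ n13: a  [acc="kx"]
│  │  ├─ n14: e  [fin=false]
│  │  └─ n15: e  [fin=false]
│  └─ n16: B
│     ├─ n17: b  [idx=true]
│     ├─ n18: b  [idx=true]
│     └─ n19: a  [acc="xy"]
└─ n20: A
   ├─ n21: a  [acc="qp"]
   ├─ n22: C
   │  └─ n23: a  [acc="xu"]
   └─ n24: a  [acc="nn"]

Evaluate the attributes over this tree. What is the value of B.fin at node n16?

1. n1.off = -5  [-5]
2. n3.fin = true  [terminal]
3. n2.off = 28  [28]
4. n2.depth = 26  [26]
5. n2.key = 17  [17]
6. n4.off = 6  [S₀.key - 11]
7. n5.fin = false  [terminal]
8. n4.tag = 22  [22]
9. n7.idx = false  [terminal]
10. n8.acc = "kv"  [terminal]
11. n6.off = 24  [len(a.acc) + 22]
12. n6.depth = 20  [len(a.acc) + 18]
13. n6.key = -2  [-2]
14. n1.tag = 0  [S₀.key - 17]
15. n9.lim = false  [C.tag > 0]
16. n10.off = 2  [2]
17. n11.idx = false  [terminal]
18. n10.tag = 4  [4]
19. n12.lim = false  [A₀.lim == true]
20. n13.acc = "kx"  [terminal]
21. n14.fin = false  [terminal]
22. n15.fin = false  [terminal]
23. n12.pre = true  [e₁.fin == false]
24. n12.wid = 23  [len(a.acc) + 21]
25. n16.fin = 1  [(if A₀.lim then A₁.wid else C.tag) - 3]
26. n17.idx = true  [terminal]
27. n18.idx = true  [terminal]
28. n19.acc = "xy"  [terminal]
29. n16.tag = 13  [B.fin + 12]
30. n16.sig = true  [b₀.idx == true]
31. n16.acc = false  [b₀.idx == false]
32. n9.pre = false  [false]
33. n9.wid = 8  [A₁.wid - 15]
34. n20.lim = false  [C.tag > 0]
35. n21.acc = "qp"  [terminal]
36. n22.off = 29  [len(a₀.acc) + 27]
37. n23.acc = "xu"  [terminal]
38. n22.tag = 6  [C.off - 23]
39. n24.acc = "nn"  [terminal]
40. n20.pre = false  [C.tag > 6]
41. n20.wid = 0  [C.tag - 6]
42. n0.off = 29  [C.tag + 29]
43. n0.depth = 11  [A₁.wid + 11]
44. n0.key = 7  [7]

1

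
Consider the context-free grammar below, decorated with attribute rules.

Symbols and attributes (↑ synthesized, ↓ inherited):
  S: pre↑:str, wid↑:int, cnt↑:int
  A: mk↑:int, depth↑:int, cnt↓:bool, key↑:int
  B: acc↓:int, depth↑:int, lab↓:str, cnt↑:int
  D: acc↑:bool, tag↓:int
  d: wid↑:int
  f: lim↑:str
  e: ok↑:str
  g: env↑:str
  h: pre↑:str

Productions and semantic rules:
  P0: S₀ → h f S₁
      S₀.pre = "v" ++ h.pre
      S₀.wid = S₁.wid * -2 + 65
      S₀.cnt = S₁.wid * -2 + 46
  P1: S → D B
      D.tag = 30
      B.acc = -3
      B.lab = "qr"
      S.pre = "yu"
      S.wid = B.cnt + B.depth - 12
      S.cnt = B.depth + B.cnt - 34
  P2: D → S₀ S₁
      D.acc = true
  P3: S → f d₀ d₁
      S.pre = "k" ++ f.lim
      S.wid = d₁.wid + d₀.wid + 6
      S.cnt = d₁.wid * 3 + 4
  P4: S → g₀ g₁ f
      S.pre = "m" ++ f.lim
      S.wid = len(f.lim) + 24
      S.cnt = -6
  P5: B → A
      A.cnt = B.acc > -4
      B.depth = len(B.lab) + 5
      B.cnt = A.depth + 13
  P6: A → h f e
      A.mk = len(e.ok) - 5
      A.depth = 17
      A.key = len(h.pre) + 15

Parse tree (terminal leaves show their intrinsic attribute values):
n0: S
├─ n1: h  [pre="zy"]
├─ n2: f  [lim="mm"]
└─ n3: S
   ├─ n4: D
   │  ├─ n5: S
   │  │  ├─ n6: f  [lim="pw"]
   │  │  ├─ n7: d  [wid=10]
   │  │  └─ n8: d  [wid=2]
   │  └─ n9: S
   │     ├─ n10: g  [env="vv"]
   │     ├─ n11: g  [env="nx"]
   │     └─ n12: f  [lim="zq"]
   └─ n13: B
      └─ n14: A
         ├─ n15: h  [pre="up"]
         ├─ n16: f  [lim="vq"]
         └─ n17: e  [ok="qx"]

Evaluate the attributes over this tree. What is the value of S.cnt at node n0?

-4

1. n1.pre = "zy"  [terminal]
2. n2.lim = "mm"  [terminal]
3. n4.tag = 30  [30]
4. n6.lim = "pw"  [terminal]
5. n7.wid = 10  [terminal]
6. n8.wid = 2  [terminal]
7. n5.pre = "kpw"  ["k" ++ f.lim]
8. n5.wid = 18  [d₁.wid + d₀.wid + 6]
9. n5.cnt = 10  [d₁.wid * 3 + 4]
10. n10.env = "vv"  [terminal]
11. n11.env = "nx"  [terminal]
12. n12.lim = "zq"  [terminal]
13. n9.pre = "mzq"  ["m" ++ f.lim]
14. n9.wid = 26  [len(f.lim) + 24]
15. n9.cnt = -6  [-6]
16. n4.acc = true  [true]
17. n13.acc = -3  [-3]
18. n13.lab = "qr"  ["qr"]
19. n14.cnt = true  [B.acc > -4]
20. n15.pre = "up"  [terminal]
21. n16.lim = "vq"  [terminal]
22. n17.ok = "qx"  [terminal]
23. n14.mk = -3  [len(e.ok) - 5]
24. n14.depth = 17  [17]
25. n14.key = 17  [len(h.pre) + 15]
26. n13.depth = 7  [len(B.lab) + 5]
27. n13.cnt = 30  [A.depth + 13]
28. n3.pre = "yu"  ["yu"]
29. n3.wid = 25  [B.cnt + B.depth - 12]
30. n3.cnt = 3  [B.depth + B.cnt - 34]
31. n0.pre = "vzy"  ["v" ++ h.pre]
32. n0.wid = 15  [S₁.wid * -2 + 65]
33. n0.cnt = -4  [S₁.wid * -2 + 46]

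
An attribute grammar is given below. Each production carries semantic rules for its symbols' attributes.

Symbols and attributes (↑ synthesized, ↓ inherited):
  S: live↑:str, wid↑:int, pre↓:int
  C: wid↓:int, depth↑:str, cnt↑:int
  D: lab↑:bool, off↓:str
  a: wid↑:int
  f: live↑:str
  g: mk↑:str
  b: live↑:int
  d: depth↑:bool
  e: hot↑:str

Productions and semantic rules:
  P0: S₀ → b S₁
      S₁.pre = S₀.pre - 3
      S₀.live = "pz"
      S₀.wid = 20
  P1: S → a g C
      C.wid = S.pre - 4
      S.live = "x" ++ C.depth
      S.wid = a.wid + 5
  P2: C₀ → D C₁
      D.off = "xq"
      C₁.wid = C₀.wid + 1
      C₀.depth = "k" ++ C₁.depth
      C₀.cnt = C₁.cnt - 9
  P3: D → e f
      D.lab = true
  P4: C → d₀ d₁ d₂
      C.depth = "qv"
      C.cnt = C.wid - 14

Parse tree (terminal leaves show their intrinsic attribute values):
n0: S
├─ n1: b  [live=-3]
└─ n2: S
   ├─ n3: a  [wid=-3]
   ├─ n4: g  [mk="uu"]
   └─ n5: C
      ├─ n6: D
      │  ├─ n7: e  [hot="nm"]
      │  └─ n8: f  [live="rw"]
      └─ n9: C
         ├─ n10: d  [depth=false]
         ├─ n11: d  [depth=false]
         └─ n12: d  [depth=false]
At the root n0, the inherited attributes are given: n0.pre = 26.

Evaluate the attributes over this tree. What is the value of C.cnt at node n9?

6

1. n0.pre = 26  [given at root]
2. n1.live = -3  [terminal]
3. n2.pre = 23  [S₀.pre - 3]
4. n3.wid = -3  [terminal]
5. n4.mk = "uu"  [terminal]
6. n5.wid = 19  [S.pre - 4]
7. n6.off = "xq"  ["xq"]
8. n7.hot = "nm"  [terminal]
9. n8.live = "rw"  [terminal]
10. n6.lab = true  [true]
11. n9.wid = 20  [C₀.wid + 1]
12. n10.depth = false  [terminal]
13. n11.depth = false  [terminal]
14. n12.depth = false  [terminal]
15. n9.depth = "qv"  ["qv"]
16. n9.cnt = 6  [C.wid - 14]
17. n5.depth = "kqv"  ["k" ++ C₁.depth]
18. n5.cnt = -3  [C₁.cnt - 9]
19. n2.live = "xkqv"  ["x" ++ C.depth]
20. n2.wid = 2  [a.wid + 5]
21. n0.live = "pz"  ["pz"]
22. n0.wid = 20  [20]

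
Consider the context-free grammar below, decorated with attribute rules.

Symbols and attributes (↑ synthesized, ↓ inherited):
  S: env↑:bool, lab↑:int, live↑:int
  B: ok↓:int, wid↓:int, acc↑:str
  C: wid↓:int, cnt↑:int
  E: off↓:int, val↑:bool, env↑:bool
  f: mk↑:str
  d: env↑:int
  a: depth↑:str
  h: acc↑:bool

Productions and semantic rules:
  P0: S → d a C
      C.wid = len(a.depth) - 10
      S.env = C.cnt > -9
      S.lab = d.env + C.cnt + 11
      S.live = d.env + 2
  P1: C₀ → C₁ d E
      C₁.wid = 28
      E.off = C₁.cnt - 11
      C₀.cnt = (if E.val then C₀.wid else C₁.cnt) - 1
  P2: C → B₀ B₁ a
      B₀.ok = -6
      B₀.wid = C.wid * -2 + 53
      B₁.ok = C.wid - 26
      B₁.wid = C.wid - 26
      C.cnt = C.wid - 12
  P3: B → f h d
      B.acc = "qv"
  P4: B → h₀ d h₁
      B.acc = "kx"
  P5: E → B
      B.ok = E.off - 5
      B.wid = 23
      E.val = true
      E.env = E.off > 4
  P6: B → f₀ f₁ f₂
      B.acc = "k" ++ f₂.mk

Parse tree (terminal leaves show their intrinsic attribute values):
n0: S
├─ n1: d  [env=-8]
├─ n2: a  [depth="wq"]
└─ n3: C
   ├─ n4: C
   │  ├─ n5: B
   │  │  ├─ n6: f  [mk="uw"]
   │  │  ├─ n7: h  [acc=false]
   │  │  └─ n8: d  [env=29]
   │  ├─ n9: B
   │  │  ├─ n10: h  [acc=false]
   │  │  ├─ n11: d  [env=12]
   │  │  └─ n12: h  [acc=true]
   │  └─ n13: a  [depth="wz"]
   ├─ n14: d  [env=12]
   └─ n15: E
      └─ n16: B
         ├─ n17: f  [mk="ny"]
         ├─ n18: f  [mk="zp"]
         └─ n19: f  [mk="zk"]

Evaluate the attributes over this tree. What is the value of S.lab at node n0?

-6

1. n1.env = -8  [terminal]
2. n2.depth = "wq"  [terminal]
3. n3.wid = -8  [len(a.depth) - 10]
4. n4.wid = 28  [28]
5. n5.ok = -6  [-6]
6. n5.wid = -3  [C.wid * -2 + 53]
7. n6.mk = "uw"  [terminal]
8. n7.acc = false  [terminal]
9. n8.env = 29  [terminal]
10. n5.acc = "qv"  ["qv"]
11. n9.ok = 2  [C.wid - 26]
12. n9.wid = 2  [C.wid - 26]
13. n10.acc = false  [terminal]
14. n11.env = 12  [terminal]
15. n12.acc = true  [terminal]
16. n9.acc = "kx"  ["kx"]
17. n13.depth = "wz"  [terminal]
18. n4.cnt = 16  [C.wid - 12]
19. n14.env = 12  [terminal]
20. n15.off = 5  [C₁.cnt - 11]
21. n16.ok = 0  [E.off - 5]
22. n16.wid = 23  [23]
23. n17.mk = "ny"  [terminal]
24. n18.mk = "zp"  [terminal]
25. n19.mk = "zk"  [terminal]
26. n16.acc = "kzk"  ["k" ++ f₂.mk]
27. n15.val = true  [true]
28. n15.env = true  [E.off > 4]
29. n3.cnt = -9  [(if E.val then C₀.wid else C₁.cnt) - 1]
30. n0.env = false  [C.cnt > -9]
31. n0.lab = -6  [d.env + C.cnt + 11]
32. n0.live = -6  [d.env + 2]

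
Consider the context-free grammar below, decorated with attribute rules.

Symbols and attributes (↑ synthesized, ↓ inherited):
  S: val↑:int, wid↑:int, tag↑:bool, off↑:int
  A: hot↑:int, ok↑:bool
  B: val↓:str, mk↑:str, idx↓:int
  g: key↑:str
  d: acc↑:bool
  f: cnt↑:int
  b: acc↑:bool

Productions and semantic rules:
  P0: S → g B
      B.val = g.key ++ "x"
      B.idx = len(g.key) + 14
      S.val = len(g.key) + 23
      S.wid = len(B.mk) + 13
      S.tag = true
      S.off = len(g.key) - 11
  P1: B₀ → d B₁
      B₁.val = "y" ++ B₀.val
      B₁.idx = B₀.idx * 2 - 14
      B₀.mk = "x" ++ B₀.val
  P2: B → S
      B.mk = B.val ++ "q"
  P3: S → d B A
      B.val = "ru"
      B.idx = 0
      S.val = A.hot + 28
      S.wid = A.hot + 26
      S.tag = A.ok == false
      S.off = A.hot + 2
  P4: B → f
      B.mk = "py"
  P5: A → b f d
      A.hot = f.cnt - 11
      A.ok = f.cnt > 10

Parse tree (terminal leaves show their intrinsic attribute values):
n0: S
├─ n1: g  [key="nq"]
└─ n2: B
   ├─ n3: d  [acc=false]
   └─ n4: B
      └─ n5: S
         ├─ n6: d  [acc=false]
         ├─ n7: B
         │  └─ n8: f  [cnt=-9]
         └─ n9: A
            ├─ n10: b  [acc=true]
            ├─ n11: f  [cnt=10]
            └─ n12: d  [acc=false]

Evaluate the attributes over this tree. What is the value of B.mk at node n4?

"ynqxq"

1. n1.key = "nq"  [terminal]
2. n2.val = "nqx"  [g.key ++ "x"]
3. n2.idx = 16  [len(g.key) + 14]
4. n3.acc = false  [terminal]
5. n4.val = "ynqx"  ["y" ++ B₀.val]
6. n4.idx = 18  [B₀.idx * 2 - 14]
7. n6.acc = false  [terminal]
8. n7.val = "ru"  ["ru"]
9. n7.idx = 0  [0]
10. n8.cnt = -9  [terminal]
11. n7.mk = "py"  ["py"]
12. n10.acc = true  [terminal]
13. n11.cnt = 10  [terminal]
14. n12.acc = false  [terminal]
15. n9.hot = -1  [f.cnt - 11]
16. n9.ok = false  [f.cnt > 10]
17. n5.val = 27  [A.hot + 28]
18. n5.wid = 25  [A.hot + 26]
19. n5.tag = true  [A.ok == false]
20. n5.off = 1  [A.hot + 2]
21. n4.mk = "ynqxq"  [B.val ++ "q"]
22. n2.mk = "xnqx"  ["x" ++ B₀.val]
23. n0.val = 25  [len(g.key) + 23]
24. n0.wid = 17  [len(B.mk) + 13]
25. n0.tag = true  [true]
26. n0.off = -9  [len(g.key) - 11]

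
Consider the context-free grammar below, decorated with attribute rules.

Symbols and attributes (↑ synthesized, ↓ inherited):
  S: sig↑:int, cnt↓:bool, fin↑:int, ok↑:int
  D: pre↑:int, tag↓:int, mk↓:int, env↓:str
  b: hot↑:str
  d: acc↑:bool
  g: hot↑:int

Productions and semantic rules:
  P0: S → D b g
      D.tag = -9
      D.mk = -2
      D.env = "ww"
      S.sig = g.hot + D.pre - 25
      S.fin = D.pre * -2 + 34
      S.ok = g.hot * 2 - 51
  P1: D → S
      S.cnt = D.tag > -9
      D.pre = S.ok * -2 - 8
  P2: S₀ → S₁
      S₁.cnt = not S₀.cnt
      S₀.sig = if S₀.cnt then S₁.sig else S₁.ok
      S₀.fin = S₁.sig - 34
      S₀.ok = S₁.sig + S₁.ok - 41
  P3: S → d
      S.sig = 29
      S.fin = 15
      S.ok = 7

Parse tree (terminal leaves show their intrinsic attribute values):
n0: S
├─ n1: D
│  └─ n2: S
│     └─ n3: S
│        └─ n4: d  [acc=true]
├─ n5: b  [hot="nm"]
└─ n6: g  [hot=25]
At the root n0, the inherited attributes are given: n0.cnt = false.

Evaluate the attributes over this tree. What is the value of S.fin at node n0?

1. n0.cnt = false  [given at root]
2. n1.tag = -9  [-9]
3. n1.mk = -2  [-2]
4. n1.env = "ww"  ["ww"]
5. n2.cnt = false  [D.tag > -9]
6. n3.cnt = true  [not S₀.cnt]
7. n4.acc = true  [terminal]
8. n3.sig = 29  [29]
9. n3.fin = 15  [15]
10. n3.ok = 7  [7]
11. n2.sig = 7  [if S₀.cnt then S₁.sig else S₁.ok]
12. n2.fin = -5  [S₁.sig - 34]
13. n2.ok = -5  [S₁.sig + S₁.ok - 41]
14. n1.pre = 2  [S.ok * -2 - 8]
15. n5.hot = "nm"  [terminal]
16. n6.hot = 25  [terminal]
17. n0.sig = 2  [g.hot + D.pre - 25]
18. n0.fin = 30  [D.pre * -2 + 34]
19. n0.ok = -1  [g.hot * 2 - 51]

30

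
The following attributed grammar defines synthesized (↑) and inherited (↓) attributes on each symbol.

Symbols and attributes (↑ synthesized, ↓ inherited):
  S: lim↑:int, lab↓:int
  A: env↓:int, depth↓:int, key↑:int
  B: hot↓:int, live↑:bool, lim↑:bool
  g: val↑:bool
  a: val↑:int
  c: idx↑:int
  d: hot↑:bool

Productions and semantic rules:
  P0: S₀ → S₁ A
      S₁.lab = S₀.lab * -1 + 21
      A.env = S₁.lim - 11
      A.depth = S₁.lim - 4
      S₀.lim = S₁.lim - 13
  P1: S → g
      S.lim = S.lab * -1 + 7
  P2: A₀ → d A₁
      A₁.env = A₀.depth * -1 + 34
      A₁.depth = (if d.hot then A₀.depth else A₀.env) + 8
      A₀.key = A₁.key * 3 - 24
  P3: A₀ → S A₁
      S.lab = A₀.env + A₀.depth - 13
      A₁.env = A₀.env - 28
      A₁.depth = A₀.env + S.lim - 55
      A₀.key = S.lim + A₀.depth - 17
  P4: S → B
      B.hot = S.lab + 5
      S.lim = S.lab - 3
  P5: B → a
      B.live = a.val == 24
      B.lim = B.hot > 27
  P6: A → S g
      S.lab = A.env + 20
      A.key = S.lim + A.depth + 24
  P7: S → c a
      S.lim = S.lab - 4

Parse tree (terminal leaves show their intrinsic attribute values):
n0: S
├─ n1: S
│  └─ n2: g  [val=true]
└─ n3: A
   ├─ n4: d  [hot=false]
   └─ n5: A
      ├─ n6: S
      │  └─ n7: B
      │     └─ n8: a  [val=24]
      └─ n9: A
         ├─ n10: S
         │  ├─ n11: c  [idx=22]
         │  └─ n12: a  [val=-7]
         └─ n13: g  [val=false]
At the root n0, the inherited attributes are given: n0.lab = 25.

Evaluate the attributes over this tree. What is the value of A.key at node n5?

1. n0.lab = 25  [given at root]
2. n1.lab = -4  [S₀.lab * -1 + 21]
3. n2.val = true  [terminal]
4. n1.lim = 11  [S.lab * -1 + 7]
5. n3.env = 0  [S₁.lim - 11]
6. n3.depth = 7  [S₁.lim - 4]
7. n4.hot = false  [terminal]
8. n5.env = 27  [A₀.depth * -1 + 34]
9. n5.depth = 8  [(if d.hot then A₀.depth else A₀.env) + 8]
10. n6.lab = 22  [A₀.env + A₀.depth - 13]
11. n7.hot = 27  [S.lab + 5]
12. n8.val = 24  [terminal]
13. n7.live = true  [a.val == 24]
14. n7.lim = false  [B.hot > 27]
15. n6.lim = 19  [S.lab - 3]
16. n9.env = -1  [A₀.env - 28]
17. n9.depth = -9  [A₀.env + S.lim - 55]
18. n10.lab = 19  [A.env + 20]
19. n11.idx = 22  [terminal]
20. n12.val = -7  [terminal]
21. n10.lim = 15  [S.lab - 4]
22. n13.val = false  [terminal]
23. n9.key = 30  [S.lim + A.depth + 24]
24. n5.key = 10  [S.lim + A₀.depth - 17]
25. n3.key = 6  [A₁.key * 3 - 24]
26. n0.lim = -2  [S₁.lim - 13]

10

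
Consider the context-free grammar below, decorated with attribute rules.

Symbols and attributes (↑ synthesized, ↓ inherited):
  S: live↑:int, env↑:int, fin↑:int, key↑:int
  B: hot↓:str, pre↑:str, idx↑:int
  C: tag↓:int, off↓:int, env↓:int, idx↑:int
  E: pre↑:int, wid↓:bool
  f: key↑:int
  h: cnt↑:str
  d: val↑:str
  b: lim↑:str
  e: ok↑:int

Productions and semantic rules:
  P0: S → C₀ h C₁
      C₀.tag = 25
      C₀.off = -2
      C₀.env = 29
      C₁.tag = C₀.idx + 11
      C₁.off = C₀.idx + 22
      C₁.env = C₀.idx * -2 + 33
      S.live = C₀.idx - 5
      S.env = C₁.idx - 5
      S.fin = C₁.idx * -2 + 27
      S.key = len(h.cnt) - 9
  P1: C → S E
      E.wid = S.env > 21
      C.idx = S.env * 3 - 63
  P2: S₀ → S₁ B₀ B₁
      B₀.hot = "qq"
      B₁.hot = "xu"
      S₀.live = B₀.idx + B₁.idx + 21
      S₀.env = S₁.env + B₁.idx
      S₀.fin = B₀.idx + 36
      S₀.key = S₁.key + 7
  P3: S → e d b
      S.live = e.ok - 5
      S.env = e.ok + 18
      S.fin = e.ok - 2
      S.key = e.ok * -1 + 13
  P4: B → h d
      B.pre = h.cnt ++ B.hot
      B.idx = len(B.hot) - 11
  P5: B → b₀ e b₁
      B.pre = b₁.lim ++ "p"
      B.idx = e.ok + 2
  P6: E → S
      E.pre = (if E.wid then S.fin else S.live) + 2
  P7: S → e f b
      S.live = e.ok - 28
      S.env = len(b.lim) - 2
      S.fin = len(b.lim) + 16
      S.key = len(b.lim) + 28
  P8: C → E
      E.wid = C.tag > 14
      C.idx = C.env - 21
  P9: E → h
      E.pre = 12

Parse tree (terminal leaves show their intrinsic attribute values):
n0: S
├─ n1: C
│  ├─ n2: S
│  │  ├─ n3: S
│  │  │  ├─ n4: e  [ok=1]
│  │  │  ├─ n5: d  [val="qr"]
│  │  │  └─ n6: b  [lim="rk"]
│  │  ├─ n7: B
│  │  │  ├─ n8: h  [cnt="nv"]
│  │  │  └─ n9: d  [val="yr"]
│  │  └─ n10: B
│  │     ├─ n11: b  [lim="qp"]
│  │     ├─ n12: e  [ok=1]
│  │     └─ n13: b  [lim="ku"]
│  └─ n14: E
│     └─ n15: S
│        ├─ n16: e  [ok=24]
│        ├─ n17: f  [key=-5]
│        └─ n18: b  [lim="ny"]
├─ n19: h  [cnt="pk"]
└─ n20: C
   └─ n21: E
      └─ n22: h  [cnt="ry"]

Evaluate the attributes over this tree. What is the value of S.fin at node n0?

1. n1.tag = 25  [25]
2. n1.off = -2  [-2]
3. n1.env = 29  [29]
4. n4.ok = 1  [terminal]
5. n5.val = "qr"  [terminal]
6. n6.lim = "rk"  [terminal]
7. n3.live = -4  [e.ok - 5]
8. n3.env = 19  [e.ok + 18]
9. n3.fin = -1  [e.ok - 2]
10. n3.key = 12  [e.ok * -1 + 13]
11. n7.hot = "qq"  ["qq"]
12. n8.cnt = "nv"  [terminal]
13. n9.val = "yr"  [terminal]
14. n7.pre = "nvqq"  [h.cnt ++ B.hot]
15. n7.idx = -9  [len(B.hot) - 11]
16. n10.hot = "xu"  ["xu"]
17. n11.lim = "qp"  [terminal]
18. n12.ok = 1  [terminal]
19. n13.lim = "ku"  [terminal]
20. n10.pre = "kup"  [b₁.lim ++ "p"]
21. n10.idx = 3  [e.ok + 2]
22. n2.live = 15  [B₀.idx + B₁.idx + 21]
23. n2.env = 22  [S₁.env + B₁.idx]
24. n2.fin = 27  [B₀.idx + 36]
25. n2.key = 19  [S₁.key + 7]
26. n14.wid = true  [S.env > 21]
27. n16.ok = 24  [terminal]
28. n17.key = -5  [terminal]
29. n18.lim = "ny"  [terminal]
30. n15.live = -4  [e.ok - 28]
31. n15.env = 0  [len(b.lim) - 2]
32. n15.fin = 18  [len(b.lim) + 16]
33. n15.key = 30  [len(b.lim) + 28]
34. n14.pre = 20  [(if E.wid then S.fin else S.live) + 2]
35. n1.idx = 3  [S.env * 3 - 63]
36. n19.cnt = "pk"  [terminal]
37. n20.tag = 14  [C₀.idx + 11]
38. n20.off = 25  [C₀.idx + 22]
39. n20.env = 27  [C₀.idx * -2 + 33]
40. n21.wid = false  [C.tag > 14]
41. n22.cnt = "ry"  [terminal]
42. n21.pre = 12  [12]
43. n20.idx = 6  [C.env - 21]
44. n0.live = -2  [C₀.idx - 5]
45. n0.env = 1  [C₁.idx - 5]
46. n0.fin = 15  [C₁.idx * -2 + 27]
47. n0.key = -7  [len(h.cnt) - 9]

15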